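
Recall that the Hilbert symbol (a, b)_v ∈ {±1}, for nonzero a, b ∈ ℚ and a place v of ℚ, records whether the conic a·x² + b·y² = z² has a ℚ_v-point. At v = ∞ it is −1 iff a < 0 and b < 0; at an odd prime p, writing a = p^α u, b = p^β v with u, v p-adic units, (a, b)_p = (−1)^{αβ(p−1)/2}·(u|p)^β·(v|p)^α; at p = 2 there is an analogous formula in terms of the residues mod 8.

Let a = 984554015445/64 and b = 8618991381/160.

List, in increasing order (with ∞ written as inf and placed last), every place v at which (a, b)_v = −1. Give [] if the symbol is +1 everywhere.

[2, 5, 7, 13]

(a, b) ≡ (66045, 6296290) mod (ℚ^×)²; places V = {2, 3, 5, 7, 11, 13, 17, 37, ∞}.
(a,b)_3: α=7, u≡1; β=4, v≡1 (mod 3); (1|3)=+1, (1|3)=+1; sign (−1)^0·+1^4·+1^7 = +1.
(a,b)_7: α=1, u≡5; β=1, v≡5 (mod 7); (5|7)=-1, (5|7)=-1; sign (−1)^1·-1^1·-1^1 = -1.
(a,b)_5: α=1, u≡1; β=-1, v≡3 (mod 5); (1|5)=+1, (3|5)=-1; sign (−1)^0·+1^-1·-1^1 = -1.
(a,b)_13: α=2, u≡6; β=3, v≡6 (mod 13); (6|13)=-1, (6|13)=-1; sign (−1)^0·-1^3·-1^2 = -1.
(a,b)_∞: sgn(66045)=+, sgn(6296290)=+, so +1.
(a,b)_37: α=1, u≡7; β=1, v≡28 (mod 37); (7|37)=+1, (28|37)=+1; sign (−1)^0·+1^1·+1^1 = +1.
(a,b)_17: α=1, u≡8; β=1, v≡16 (mod 17); (8|17)=+1, (16|17)=+1; sign (−1)^0·+1^1·+1^1 = +1.
(a,b)_11: α=2, u≡5; β=1, v≡5 (mod 11); (5|11)=+1, (5|11)=+1; sign (−1)^0·+1^1·+1^2 = +1.
(a,b)_2: α=-6, β=-5; u≡5, v≡1 (mod 8); ε(u)ε(v)=0·0, αω(v)=-6·0, βω(u)=-5·1; sum ≡ 1  ⇒  -1.
(66045, 6296290 / ℚ) ramifies at {2, 5, 7, 13}: a division algebra.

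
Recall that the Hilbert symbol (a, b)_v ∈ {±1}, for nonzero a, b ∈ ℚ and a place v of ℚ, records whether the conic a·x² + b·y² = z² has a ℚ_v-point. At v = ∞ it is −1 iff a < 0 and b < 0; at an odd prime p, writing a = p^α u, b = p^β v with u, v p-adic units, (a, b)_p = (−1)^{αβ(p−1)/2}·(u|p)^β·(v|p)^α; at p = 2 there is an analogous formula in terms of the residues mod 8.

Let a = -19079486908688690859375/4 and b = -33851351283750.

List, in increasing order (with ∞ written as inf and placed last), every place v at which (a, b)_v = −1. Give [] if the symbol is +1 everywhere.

[3, inf]

Mod squares: a ≡ -15015, b ≡ -6006. Check v ∈ {∞, 2, 3, 5, 7, 11, 13}.
v=7: a=7^5·(≡2), b=7^3·(≡3) mod 7; (2|7)=+1, (3|7)=-1; (−1)^{5·3·3}·(+1)^3·(-1)^5 = +1.
v=3: a=3^5·(≡2), b=3^3·(≡2) mod 3; (2|3)=-1, (2|3)=-1; (−1)^{5·3·1}·(-1)^3·(-1)^5 = -1.
v=2: v_2(a)=-2, v_2(b)=1; units ≡ 1, 5 (mod 8); ε·ε+αω+βω = 0·0+-2·1+1·0 ≡ 0  ⇒  (a,b)_2 = +1.
v=5: a=5^7·(≡3), b=5^4·(≡1) mod 5; (3|5)=-1, (1|5)=+1; (−1)^{7·4·2}·(-1)^4·(+1)^7 = +1.
v=∞: -15015 < 0 and -6006 < 0  ⇒  (a,b)_∞ = -1.
v=13: a=13^5·(≡5), b=13^3·(≡2) mod 13; (5|13)=-1, (2|13)=-1; (−1)^{5·3·6}·(-1)^3·(-1)^5 = +1.
v=11: a=11^5·(≡2), b=11^3·(≡1) mod 11; (2|11)=-1, (1|11)=+1; (−1)^{5·3·5}·(-1)^3·(+1)^5 = +1.
Ram(-15015, -6006) = {3, ∞}; no ℚ_3-point on the conic.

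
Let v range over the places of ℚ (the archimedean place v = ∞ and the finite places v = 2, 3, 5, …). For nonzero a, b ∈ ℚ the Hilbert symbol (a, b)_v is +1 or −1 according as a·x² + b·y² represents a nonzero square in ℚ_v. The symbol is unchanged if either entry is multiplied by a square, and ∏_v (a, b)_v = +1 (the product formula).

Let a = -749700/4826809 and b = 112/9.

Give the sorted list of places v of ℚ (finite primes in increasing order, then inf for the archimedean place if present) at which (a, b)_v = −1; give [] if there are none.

[2, 17]

(a, b) ≡ (-17, 7) mod (ℚ^×)²; places V = {2, 3, 5, 7, 13, 17, ∞}.
(a,b)_7: α=2, u≡2; β=1, v≡1 (mod 7); (2|7)=+1, (1|7)=+1; sign (−1)^0·+1^1·+1^2 = +1.
(a,b)_3: α=2, u≡1; β=-2, v≡1 (mod 3); (1|3)=+1, (1|3)=+1; sign (−1)^0·+1^-2·+1^2 = +1.
(a,b)_17: α=1, u≡2; β=0, v≡3 (mod 17); (2|17)=+1, (3|17)=-1; sign (−1)^0·+1^0·-1^1 = -1.
(a,b)_2: α=2, β=4; u≡7, v≡7 (mod 8); ε(u)ε(v)=1·1, αω(v)=2·0, βω(u)=4·0; sum ≡ 1  ⇒  -1.
(a,b)_5: α=2, u≡3; β=0, v≡3 (mod 5); (3|5)=-1, (3|5)=-1; sign (−1)^0·-1^0·-1^2 = +1.
(a,b)_13: α=-6, u≡10; β=0, v≡11 (mod 13); (10|13)=+1, (11|13)=-1; sign (−1)^0·+1^0·-1^-6 = +1.
(a,b)_∞: sgn(-17)=−, sgn(7)=+, so +1.
Ram(-17, 7) = {2, 17}; no ℚ_2-point on the conic.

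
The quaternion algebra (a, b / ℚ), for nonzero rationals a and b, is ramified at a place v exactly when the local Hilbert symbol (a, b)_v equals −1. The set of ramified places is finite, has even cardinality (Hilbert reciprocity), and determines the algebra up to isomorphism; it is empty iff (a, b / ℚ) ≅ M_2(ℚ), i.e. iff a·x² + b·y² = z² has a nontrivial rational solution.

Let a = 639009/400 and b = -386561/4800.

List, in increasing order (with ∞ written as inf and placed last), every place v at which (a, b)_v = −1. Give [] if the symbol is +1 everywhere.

[3, 7]

(a, b) ≡ (161, -483) mod (ℚ^×)²; places V = {2, 3, 5, 7, 23, ∞}.
(a,b)_7: α=3, u≡1; β=5, v≡1 (mod 7); (1|7)=+1, (1|7)=+1; sign (−1)^1·+1^5·+1^3 = -1.
(a,b)_2: α=-4, β=-6; u≡1, v≡5 (mod 8); ε(u)ε(v)=0·0, αω(v)=-4·1, βω(u)=-6·0; sum ≡ 0  ⇒  +1.
(a,b)_5: α=-2, u≡4; β=-2, v≡2 (mod 5); (4|5)=+1, (2|5)=-1; sign (−1)^0·+1^-2·-1^-2 = +1.
(a,b)_23: α=1, u≡5; β=1, v≡9 (mod 23); (5|23)=-1, (9|23)=+1; sign (−1)^1·-1^1·+1^1 = +1.
(a,b)_∞: sgn(161)=+, sgn(-483)=−, so +1.
(a,b)_3: α=4, u≡2; β=-1, v≡1 (mod 3); (2|3)=-1, (1|3)=+1; sign (−1)^0·-1^-1·+1^4 = -1.
Ram(161, -483) = {3, 7}; no ℚ_3-point on the conic.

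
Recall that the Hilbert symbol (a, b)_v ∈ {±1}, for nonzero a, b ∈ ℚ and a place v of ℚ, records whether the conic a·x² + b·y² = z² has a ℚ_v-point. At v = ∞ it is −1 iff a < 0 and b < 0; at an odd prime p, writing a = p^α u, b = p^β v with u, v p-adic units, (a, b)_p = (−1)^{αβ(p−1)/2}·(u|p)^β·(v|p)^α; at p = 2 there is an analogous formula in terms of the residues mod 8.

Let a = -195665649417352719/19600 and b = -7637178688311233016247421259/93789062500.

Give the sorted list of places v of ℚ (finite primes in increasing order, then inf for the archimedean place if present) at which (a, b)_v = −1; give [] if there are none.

[3, 13, 23, 31, 37, inf]

(a, b) ≡ (-31, -42183219) mod (ℚ^×)²; places V = {2, 3, 5, 7, 11, 13, 23, 31, 37, 41, ∞}.
(a,b)_5: α=-2, u≡4; β=-10, v≡4 (mod 5); (4|5)=+1, (4|5)=+1; sign (−1)^0·+1^-10·+1^-2 = +1.
(a,b)_41: α=2, u≡18; β=3, v≡20 (mod 41); (18|41)=+1, (20|41)=+1; sign (−1)^0·+1^3·+1^2 = +1.
(a,b)_31: α=1, u≡21; β=1, v≡30 (mod 31); (21|31)=-1, (30|31)=-1; sign (−1)^1·-1^1·-1^1 = -1.
(a,b)_23: α=4, u≡17; β=7, v≡8 (mod 23); (17|23)=-1, (8|23)=+1; sign (−1)^0·-1^7·+1^4 = -1.
(a,b)_3: α=4, u≡2; β=13, v≡2 (mod 3); (2|3)=-1, (2|3)=-1; sign (−1)^0·-1^13·-1^4 = -1.
(a,b)_13: α=0, u≡5; β=1, v≡2 (mod 13); (5|13)=-1, (2|13)=-1; sign (−1)^0·-1^1·-1^0 = -1.
(a,b)_∞: sgn(-31)=−, sgn(-42183219)=−, so -1.
(a,b)_37: α=2, u≡14; β=3, v≡35 (mod 37); (14|37)=-1, (35|37)=-1; sign (−1)^0·-1^3·-1^2 = -1.
(a,b)_2: α=-4, β=-2; u≡1, v≡5 (mod 8); ε(u)ε(v)=0·0, αω(v)=-4·1, βω(u)=-2·0; sum ≡ 0  ⇒  +1.
(a,b)_11: α=2, u≡7; β=0, v≡2 (mod 11); (7|11)=-1, (2|11)=-1; sign (−1)^0·-1^0·-1^2 = +1.
(a,b)_7: α=-2, u≡4; β=-4, v≡3 (mod 7); (4|7)=+1, (3|7)=-1; sign (−1)^0·+1^-4·-1^-2 = +1.
|Ram(-31, -42183219)| = 6, even; anisotropic at {3, 13, 23, 31, 37, ∞}.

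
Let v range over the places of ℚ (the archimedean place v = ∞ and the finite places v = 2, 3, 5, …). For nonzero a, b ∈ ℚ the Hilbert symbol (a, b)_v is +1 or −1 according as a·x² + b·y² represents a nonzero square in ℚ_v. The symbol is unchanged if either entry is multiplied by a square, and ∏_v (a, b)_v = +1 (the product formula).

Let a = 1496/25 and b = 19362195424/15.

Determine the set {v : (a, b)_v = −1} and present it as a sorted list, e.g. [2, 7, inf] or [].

[2, 3, 11, 17]

(a, b) ≡ (374, 4290) mod (ℚ^×)²; places V = {2, 3, 5, 11, 13, 17, ∞}.
(a,b)_17: α=1, u≡11; β=2, v≡11 (mod 17); (11|17)=-1, (11|17)=-1; sign (−1)^0·-1^2·-1^1 = -1.
(a,b)_∞: sgn(374)=+, sgn(4290)=+, so +1.
(a,b)_5: α=-2, u≡1; β=-1, v≡3 (mod 5); (1|5)=+1, (3|5)=-1; sign (−1)^0·+1^-1·-1^-2 = +1.
(a,b)_3: α=0, u≡2; β=-1, v≡2 (mod 3); (2|3)=-1, (2|3)=-1; sign (−1)^0·-1^-1·-1^0 = -1.
(a,b)_13: α=0, u≡12; β=1, v≡11 (mod 13); (12|13)=+1, (11|13)=-1; sign (−1)^0·+1^1·-1^0 = +1.
(a,b)_2: α=3, β=5; u≡3, v≡1 (mod 8); ε(u)ε(v)=1·0, αω(v)=3·0, βω(u)=5·1; sum ≡ 1  ⇒  -1.
(a,b)_11: α=1, u≡5; β=5, v≡4 (mod 11); (5|11)=+1, (4|11)=+1; sign (−1)^1·+1^5·+1^1 = -1.
|Ram(374, 4290)| = 4, even; anisotropic at {2, 3, 11, 17}.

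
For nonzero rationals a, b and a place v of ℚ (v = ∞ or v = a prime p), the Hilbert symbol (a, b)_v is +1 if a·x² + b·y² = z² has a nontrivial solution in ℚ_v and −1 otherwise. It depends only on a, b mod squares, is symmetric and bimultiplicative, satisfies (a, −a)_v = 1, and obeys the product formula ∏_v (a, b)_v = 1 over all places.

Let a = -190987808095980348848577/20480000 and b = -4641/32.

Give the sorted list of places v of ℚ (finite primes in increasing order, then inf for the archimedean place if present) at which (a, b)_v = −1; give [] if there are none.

[2, 7, 17, inf]

Mod squares: a ≡ -114, b ≡ -9282. Check v ∈ {∞, 2, 3, 5, 7, 13, 17, 19, 23, 31}.
v=23: a=23^2·(≡8), b=23^0·(≡21) mod 23; (8|23)=+1, (21|23)=-1; (−1)^{2·0·11}·(+1)^0·(-1)^2 = +1.
v=31: a=31^2·(≡9), b=31^0·(≡9) mod 31; (9|31)=+1, (9|31)=+1; (−1)^{2·0·15}·(+1)^0·(+1)^2 = +1.
v=19: a=19^1·(≡2), b=19^0·(≡4) mod 19; (2|19)=-1, (4|19)=+1; (−1)^{1·0·9}·(-1)^0·(+1)^1 = +1.
v=∞: -114 < 0 and -9282 < 0  ⇒  (a,b)_∞ = -1.
v=2: v_2(a)=-15, v_2(b)=-5; units ≡ 7, 7 (mod 8); ε·ε+αω+βω = 1·1+-15·0+-5·0 ≡ 1  ⇒  (a,b)_2 = -1.
v=17: a=17^4·(≡5), b=17^1·(≡9) mod 17; (5|17)=-1, (9|17)=+1; (−1)^{4·1·8}·(-1)^1·(+1)^4 = -1.
v=3: a=3^5·(≡1), b=3^1·(≡2) mod 3; (1|3)=+1, (2|3)=-1; (−1)^{5·1·1}·(+1)^1·(-1)^5 = +1.
v=7: a=7^8·(≡6), b=7^1·(≡4) mod 7; (6|7)=-1, (4|7)=+1; (−1)^{8·1·3}·(-1)^1·(+1)^8 = -1.
v=13: a=13^2·(≡12), b=13^1·(≡12) mod 13; (12|13)=+1, (12|13)=+1; (−1)^{2·1·6}·(+1)^1·(+1)^2 = +1.
v=5: a=5^-4·(≡1), b=5^0·(≡2) mod 5; (1|5)=+1, (2|5)=-1; (−1)^{-4·0·2}·(+1)^0·(-1)^-4 = +1.
(-114, -9282 / ℚ) ramifies at {2, 7, 17, ∞}: a division algebra.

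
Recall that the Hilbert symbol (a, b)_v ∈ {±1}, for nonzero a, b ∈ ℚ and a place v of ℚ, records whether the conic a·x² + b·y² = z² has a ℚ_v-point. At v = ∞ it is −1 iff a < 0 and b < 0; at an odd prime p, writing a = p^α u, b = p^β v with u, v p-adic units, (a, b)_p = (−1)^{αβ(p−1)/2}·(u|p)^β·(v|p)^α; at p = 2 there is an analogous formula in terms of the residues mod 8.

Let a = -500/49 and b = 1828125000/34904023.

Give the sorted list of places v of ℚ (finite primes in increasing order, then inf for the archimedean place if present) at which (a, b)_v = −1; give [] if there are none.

(a, b) ≡ (-5, 910) mod (ℚ^×)²; places V = {2, 3, 5, 7, 11, 13, 29, ∞}.
(a,b)_7: α=-2, u≡4; β=-3, v≡1 (mod 7); (4|7)=+1, (1|7)=+1; sign (−1)^0·+1^-3·+1^-2 = +1.
(a,b)_13: α=0, u≡2; β=1, v≡2 (mod 13); (2|13)=-1, (2|13)=-1; sign (−1)^0·-1^1·-1^0 = -1.
(a,b)_2: α=2, β=3; u≡3, v≡7 (mod 8); ε(u)ε(v)=1·1, αω(v)=2·0, βω(u)=3·1; sum ≡ 0  ⇒  +1.
(a,b)_3: α=0, u≡1; β=2, v≡1 (mod 3); (1|3)=+1, (1|3)=+1; sign (−1)^0·+1^2·+1^0 = +1.
(a,b)_11: α=0, u≡10; β=-2, v≡2 (mod 11); (10|11)=-1, (2|11)=-1; sign (−1)^0·-1^-2·-1^0 = +1.
(a,b)_5: α=3, u≡4; β=9, v≡2 (mod 5); (4|5)=+1, (2|5)=-1; sign (−1)^0·+1^9·-1^3 = -1.
(a,b)_∞: sgn(-5)=−, sgn(910)=+, so +1.
(a,b)_29: α=0, u≡4; β=-2, v≡8 (mod 29); (4|29)=+1, (8|29)=-1; sign (−1)^0·+1^-2·-1^0 = +1.
(-5, 910 / ℚ) ramifies at {5, 13}: a division algebra.

[5, 13]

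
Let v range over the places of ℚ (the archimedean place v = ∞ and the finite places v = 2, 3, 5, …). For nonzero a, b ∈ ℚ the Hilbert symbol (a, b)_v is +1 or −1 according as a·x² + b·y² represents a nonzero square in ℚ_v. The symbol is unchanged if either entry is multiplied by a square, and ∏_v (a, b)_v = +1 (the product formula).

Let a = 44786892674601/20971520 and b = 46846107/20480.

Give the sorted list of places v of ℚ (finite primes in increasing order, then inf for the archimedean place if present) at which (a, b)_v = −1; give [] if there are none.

[5, 37]

Mod squares: a ≡ 5, b ≡ 59015. Check v ∈ {∞, 2, 3, 5, 7, 11, 29, 37}.
v=7: a=7^2·(≡3), b=7^2·(≡5) mod 7; (3|7)=-1, (5|7)=-1; (−1)^{2·2·3}·(-1)^2·(-1)^2 = +1.
v=∞: 5 > 0 and 59015 > 0  ⇒  (a,b)_∞ = +1.
v=5: a=5^-1·(≡4), b=5^-1·(≡2) mod 5; (4|5)=+1, (2|5)=-1; (−1)^{-1·-1·2}·(+1)^-1·(-1)^-1 = -1.
v=29: a=29^2·(≡23), b=29^1·(≡9) mod 29; (23|29)=+1, (9|29)=+1; (−1)^{2·1·14}·(+1)^1·(+1)^2 = +1.
v=2: v_2(a)=-22, v_2(b)=-12; units ≡ 5, 7 (mod 8); ε·ε+αω+βω = 0·1+-22·0+-12·1 ≡ 0  ⇒  (a,b)_2 = +1.
v=3: a=3^8·(≡2), b=3^4·(≡2) mod 3; (2|3)=-1, (2|3)=-1; (−1)^{8·4·1}·(-1)^4·(-1)^8 = +1.
v=11: a=11^2·(≡1), b=11^1·(≡6) mod 11; (1|11)=+1, (6|11)=-1; (−1)^{2·1·5}·(+1)^1·(-1)^2 = +1.
v=37: a=37^2·(≡32), b=37^1·(≡16) mod 37; (32|37)=-1, (16|37)=+1; (−1)^{2·1·18}·(-1)^1·(+1)^2 = -1.
|Ram(5, 59015)| = 2, even; anisotropic at {5, 37}.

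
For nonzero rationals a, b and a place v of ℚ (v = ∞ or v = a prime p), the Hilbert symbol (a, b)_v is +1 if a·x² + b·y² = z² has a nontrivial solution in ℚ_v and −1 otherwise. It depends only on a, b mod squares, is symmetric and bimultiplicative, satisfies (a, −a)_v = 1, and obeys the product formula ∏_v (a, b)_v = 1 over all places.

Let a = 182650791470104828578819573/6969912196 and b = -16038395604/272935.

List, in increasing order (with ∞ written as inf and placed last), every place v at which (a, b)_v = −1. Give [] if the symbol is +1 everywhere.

(a, b) ≡ (253, -111435) mod (ℚ^×)²; places V = {2, 3, 5, 7, 11, 13, 17, 19, 23, 37, ∞}.
(a,b)_19: α=-2, u≡7; β=-1, v≡11 (mod 19); (7|19)=+1, (11|19)=+1; sign (−1)^0·+1^-1·+1^-2 = +1.
(a,b)_∞: sgn(253)=+, sgn(-111435)=−, so +1.
(a,b)_17: α=0, u≡1; β=-1, v≡6 (mod 17); (1|17)=+1, (6|17)=-1; sign (−1)^0·+1^-1·-1^0 = +1.
(a,b)_23: α=3, u≡15; β=1, v≡16 (mod 23); (15|23)=-1, (16|23)=+1; sign (−1)^1·-1^1·+1^3 = +1.
(a,b)_13: α=-6, u≡7; β=-2, v≡1 (mod 13); (7|13)=-1, (1|13)=+1; sign (−1)^0·-1^-2·+1^-6 = +1.
(a,b)_7: α=6, u≡2; β=2, v≡3 (mod 7); (2|7)=+1, (3|7)=-1; sign (−1)^0·+1^2·-1^6 = +1.
(a,b)_3: α=14, u≡1; β=5, v≡1 (mod 3); (1|3)=+1, (1|3)=+1; sign (−1)^0·+1^5·+1^14 = +1.
(a,b)_5: α=0, u≡3; β=-1, v≡3 (mod 5); (3|5)=-1, (3|5)=-1; sign (−1)^0·-1^-1·-1^0 = -1.
(a,b)_11: α=7, u≡5; β=4, v≡8 (mod 11); (5|11)=+1, (8|11)=-1; sign (−1)^0·+1^4·-1^7 = -1.
(a,b)_2: α=-2, β=2; u≡5, v≡5 (mod 8); ε(u)ε(v)=0·0, αω(v)=-2·1, βω(u)=2·1; sum ≡ 0  ⇒  +1.
(a,b)_37: α=2, u≡20; β=0, v≡25 (mod 37); (20|37)=-1, (25|37)=+1; sign (−1)^0·-1^0·+1^2 = +1.
Ram(253, -111435) = {5, 11}; no ℚ_5-point on the conic.

[5, 11]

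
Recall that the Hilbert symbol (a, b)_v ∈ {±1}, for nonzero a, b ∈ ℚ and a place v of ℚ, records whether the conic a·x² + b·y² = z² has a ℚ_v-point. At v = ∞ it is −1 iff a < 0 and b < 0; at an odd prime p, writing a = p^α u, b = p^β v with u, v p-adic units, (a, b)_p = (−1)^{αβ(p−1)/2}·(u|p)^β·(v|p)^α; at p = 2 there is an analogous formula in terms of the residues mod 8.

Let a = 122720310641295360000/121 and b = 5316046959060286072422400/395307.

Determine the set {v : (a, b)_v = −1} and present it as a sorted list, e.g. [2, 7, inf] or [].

(a, b) ≡ (161, 266133) mod (ℚ^×)²; places V = {2, 3, 5, 7, 11, 19, 23, 29, ∞}.
(a,b)_7: α=5, u≡2; β=7, v≡1 (mod 7); (2|7)=+1, (1|7)=+1; sign (−1)^1·+1^7·+1^5 = -1.
(a,b)_2: α=26, β=26; u≡1, v≡5 (mod 8); ε(u)ε(v)=0·0, αω(v)=26·1, βω(u)=26·0; sum ≡ 0  ⇒  +1.
(a,b)_29: α=2, u≡28; β=3, v≡4 (mod 29); (28|29)=+1, (4|29)=+1; sign (−1)^0·+1^3·+1^2 = +1.
(a,b)_∞: sgn(161)=+, sgn(266133)=+, so +1.
(a,b)_11: α=-2, u≡7; β=-4, v≡6 (mod 11); (7|11)=-1, (6|11)=-1; sign (−1)^0·-1^-4·-1^-2 = +1.
(a,b)_23: α=1, u≡10; β=1, v≡4 (mod 23); (10|23)=-1, (4|23)=+1; sign (−1)^1·-1^1·+1^1 = +1.
(a,b)_19: α=0, u≡6; β=3, v≡11 (mod 19); (6|19)=+1, (11|19)=+1; sign (−1)^0·+1^3·+1^0 = +1.
(a,b)_5: α=4, u≡1; β=2, v≡3 (mod 5); (1|5)=+1, (3|5)=-1; sign (−1)^0·+1^2·-1^4 = +1.
(a,b)_3: α=2, u≡2; β=-3, v≡1 (mod 3); (2|3)=-1, (1|3)=+1; sign (−1)^0·-1^-3·+1^2 = -1.
Ram(161, 266133) = {3, 7}; no ℚ_3-point on the conic.

[3, 7]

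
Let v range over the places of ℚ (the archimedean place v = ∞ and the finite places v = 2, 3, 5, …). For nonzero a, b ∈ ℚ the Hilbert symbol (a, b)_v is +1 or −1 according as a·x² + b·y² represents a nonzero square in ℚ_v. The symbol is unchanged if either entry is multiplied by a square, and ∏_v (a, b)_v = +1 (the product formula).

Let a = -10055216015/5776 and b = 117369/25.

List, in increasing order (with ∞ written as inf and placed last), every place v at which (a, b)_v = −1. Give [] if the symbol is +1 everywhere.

[13, 23]

Mod squares: a ≡ -25415, b ≡ 161. Check v ∈ {∞, 2, 3, 5, 7, 13, 17, 19, 23, 37}.
v=17: a=17^3·(≡2), b=17^0·(≡15) mod 17; (2|17)=+1, (15|17)=+1; (−1)^{3·0·8}·(+1)^0·(+1)^3 = +1.
v=23: a=23^1·(≡17), b=23^1·(≡10) mod 23; (17|23)=-1, (10|23)=-1; (−1)^{1·1·11}·(-1)^1·(-1)^1 = -1.
v=13: a=13^1·(≡11), b=13^0·(≡8) mod 13; (11|13)=-1, (8|13)=-1; (−1)^{1·0·6}·(-1)^0·(-1)^1 = -1.
v=2: v_2(a)=-4, v_2(b)=0; units ≡ 1, 1 (mod 8); ε·ε+αω+βω = 0·0+-4·0+0·0 ≡ 0  ⇒  (a,b)_2 = +1.
v=19: a=19^-2·(≡16), b=19^0·(≡1) mod 19; (16|19)=+1, (1|19)=+1; (−1)^{-2·0·9}·(+1)^0·(+1)^-2 = +1.
v=7: a=7^0·(≡2), b=7^1·(≡4) mod 7; (2|7)=+1, (4|7)=+1; (−1)^{0·1·3}·(+1)^1·(+1)^0 = +1.
v=3: a=3^0·(≡1), b=3^6·(≡2) mod 3; (1|3)=+1, (2|3)=-1; (−1)^{0·6·1}·(+1)^6·(-1)^0 = +1.
v=37: a=37^2·(≡30), b=37^0·(≡15) mod 37; (30|37)=+1, (15|37)=-1; (−1)^{2·0·18}·(+1)^0·(-1)^2 = +1.
v=∞: -25415 < 0 and 161 > 0  ⇒  (a,b)_∞ = +1.
v=5: a=5^1·(≡2), b=5^-2·(≡4) mod 5; (2|5)=-1, (4|5)=+1; (−1)^{1·-2·2}·(-1)^-2·(+1)^1 = +1.
Ram(-25415, 161) = {13, 23}; no ℚ_13-point on the conic.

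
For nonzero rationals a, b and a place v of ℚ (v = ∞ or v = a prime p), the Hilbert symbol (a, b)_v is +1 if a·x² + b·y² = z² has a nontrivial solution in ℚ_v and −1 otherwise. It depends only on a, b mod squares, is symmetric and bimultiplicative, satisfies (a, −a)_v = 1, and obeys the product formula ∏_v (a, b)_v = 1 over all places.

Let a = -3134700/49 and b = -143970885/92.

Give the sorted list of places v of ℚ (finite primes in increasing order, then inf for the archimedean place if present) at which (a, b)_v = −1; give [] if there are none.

[3, 5, 19, inf]

Mod squares: a ≡ -43, b ≡ -268755. Check v ∈ {∞, 2, 3, 5, 7, 19, 23, 37, 41, 43}.
v=23: a=23^0·(≡13), b=23^-1·(≡19) mod 23; (13|23)=+1, (19|23)=-1; (−1)^{0·-1·11}·(+1)^-1·(-1)^0 = +1.
v=41: a=41^0·(≡20), b=41^1·(≡37) mod 41; (20|41)=+1, (37|41)=+1; (−1)^{0·1·20}·(+1)^1·(+1)^0 = +1.
v=43: a=43^1·(≡19), b=43^0·(≡35) mod 43; (19|43)=-1, (35|43)=+1; (−1)^{1·0·21}·(-1)^0·(+1)^1 = +1.
v=19: a=19^0·(≡10), b=19^1·(≡2) mod 19; (10|19)=-1, (2|19)=-1; (−1)^{0·1·9}·(-1)^1·(-1)^0 = -1.
v=37: a=37^0·(≡32), b=37^2·(≡22) mod 37; (32|37)=-1, (22|37)=-1; (−1)^{0·2·18}·(-1)^2·(-1)^0 = +1.
v=2: v_2(a)=2, v_2(b)=-2; units ≡ 5, 5 (mod 8); ε·ε+αω+βω = 0·0+2·1+-2·1 ≡ 0  ⇒  (a,b)_2 = +1.
v=7: a=7^-2·(≡5), b=7^0·(≡5) mod 7; (5|7)=-1, (5|7)=-1; (−1)^{-2·0·3}·(-1)^0·(-1)^-2 = +1.
v=5: a=5^2·(≡3), b=5^1·(≡4) mod 5; (3|5)=-1, (4|5)=+1; (−1)^{2·1·2}·(-1)^1·(+1)^2 = -1.
v=3: a=3^6·(≡2), b=3^3·(≡1) mod 3; (2|3)=-1, (1|3)=+1; (−1)^{6·3·1}·(-1)^3·(+1)^6 = -1.
v=∞: -43 < 0 and -268755 < 0  ⇒  (a,b)_∞ = -1.
(-43, -268755 / ℚ) ramifies at {3, 5, 19, ∞}: a division algebra.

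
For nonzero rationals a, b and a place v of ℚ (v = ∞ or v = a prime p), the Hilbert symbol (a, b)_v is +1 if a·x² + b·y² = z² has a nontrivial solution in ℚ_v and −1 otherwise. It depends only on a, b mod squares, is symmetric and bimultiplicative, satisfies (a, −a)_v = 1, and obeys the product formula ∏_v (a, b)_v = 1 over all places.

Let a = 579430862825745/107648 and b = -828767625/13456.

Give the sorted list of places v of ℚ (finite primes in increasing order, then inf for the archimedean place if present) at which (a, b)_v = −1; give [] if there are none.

Mod squares: a ≡ 32657010, b ≡ -676545. Check v ∈ {∞, 2, 3, 5, 7, 19, 23, 29, 37, 47, 53}.
v=5: a=5^1·(≡3), b=5^3·(≡4) mod 5; (3|5)=-1, (4|5)=+1; (−1)^{1·3·2}·(-1)^3·(+1)^1 = -1.
v=∞: 32657010 > 0 and -676545 < 0  ⇒  (a,b)_∞ = +1.
v=2: v_2(a)=-7, v_2(b)=-4; units ≡ 1, 7 (mod 8); ε·ε+αω+βω = 0·1+-7·0+-4·0 ≡ 0  ⇒  (a,b)_2 = +1.
v=29: a=29^-2·(≡22), b=29^-2·(≡20) mod 29; (22|29)=+1, (20|29)=+1; (−1)^{-2·-2·14}·(+1)^-2·(+1)^-2 = +1.
v=19: a=19^1·(≡14), b=19^0·(≡11) mod 19; (14|19)=-1, (11|19)=+1; (−1)^{1·0·9}·(-1)^0·(+1)^1 = +1.
v=3: a=3^1·(≡2), b=3^1·(≡1) mod 3; (2|3)=-1, (1|3)=+1; (−1)^{1·1·1}·(-1)^1·(+1)^1 = +1.
v=37: a=37^2·(≡12), b=37^1·(≡27) mod 37; (12|37)=+1, (27|37)=+1; (−1)^{2·1·18}·(+1)^1·(+1)^2 = +1.
v=23: a=23^3·(≡19), b=23^1·(≡12) mod 23; (19|23)=-1, (12|23)=+1; (−1)^{3·1·11}·(-1)^1·(+1)^3 = +1.
v=47: a=47^1·(≡22), b=47^0·(≡11) mod 47; (22|47)=-1, (11|47)=-1; (−1)^{1·0·23}·(-1)^0·(-1)^1 = -1.
v=53: a=53^1·(≡50), b=53^1·(≡45) mod 53; (50|53)=-1, (45|53)=-1; (−1)^{1·1·26}·(-1)^1·(-1)^1 = +1.
v=7: a=7^2·(≡4), b=7^2·(≡3) mod 7; (4|7)=+1, (3|7)=-1; (−1)^{2·2·3}·(+1)^2·(-1)^2 = +1.
Ram(32657010, -676545) = {5, 47}; no ℚ_5-point on the conic.

[5, 47]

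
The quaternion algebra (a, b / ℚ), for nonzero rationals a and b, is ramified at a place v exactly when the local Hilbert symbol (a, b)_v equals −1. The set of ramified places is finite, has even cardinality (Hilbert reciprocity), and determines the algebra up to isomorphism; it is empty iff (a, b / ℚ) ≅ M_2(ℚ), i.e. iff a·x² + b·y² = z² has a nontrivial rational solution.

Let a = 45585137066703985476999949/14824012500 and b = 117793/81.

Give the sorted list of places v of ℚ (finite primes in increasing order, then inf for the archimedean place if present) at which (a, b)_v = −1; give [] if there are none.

[5, 47]

Mod squares: a ≡ 414305, b ≡ 697. Check v ∈ {∞, 2, 3, 5, 11, 13, 17, 41, 43, 47, 53}.
v=∞: 414305 > 0 and 697 > 0  ⇒  (a,b)_∞ = +1.
v=3: a=3^-4·(≡2), b=3^-4·(≡1) mod 3; (2|3)=-1, (1|3)=+1; (−1)^{-4·-4·1}·(-1)^-4·(+1)^-4 = +1.
v=2: v_2(a)=-2, v_2(b)=0; units ≡ 1, 1 (mod 8); ε·ε+αω+βω = 0·0+-2·0+0·0 ≡ 0  ⇒  (a,b)_2 = +1.
v=41: a=41^3·(≡13), b=41^1·(≡38) mod 41; (13|41)=-1, (38|41)=-1; (−1)^{3·1·20}·(-1)^1·(-1)^3 = +1.
v=43: a=43^1·(≡29), b=43^0·(≡14) mod 43; (29|43)=-1, (14|43)=+1; (−1)^{1·0·21}·(-1)^0·(+1)^1 = +1.
v=11: a=11^-4·(≡1), b=11^0·(≡4) mod 11; (1|11)=+1, (4|11)=+1; (−1)^{-4·0·5}·(+1)^0·(+1)^-4 = +1.
v=13: a=13^6·(≡2), b=13^2·(≡7) mod 13; (2|13)=-1, (7|13)=-1; (−1)^{6·2·6}·(-1)^2·(-1)^6 = +1.
v=47: a=47^1·(≡40), b=47^0·(≡10) mod 47; (40|47)=-1, (10|47)=-1; (−1)^{1·0·23}·(-1)^0·(-1)^1 = -1.
v=5: a=5^-5·(≡1), b=5^0·(≡3) mod 5; (1|5)=+1, (3|5)=-1; (−1)^{-5·0·2}·(+1)^0·(-1)^-5 = -1.
v=53: a=53^2·(≡13), b=53^0·(≡18) mod 53; (13|53)=+1, (18|53)=-1; (−1)^{2·0·26}·(+1)^0·(-1)^2 = +1.
v=17: a=17^6·(≡15), b=17^1·(≡6) mod 17; (15|17)=+1, (6|17)=-1; (−1)^{6·1·8}·(+1)^1·(-1)^6 = +1.
|Ram(414305, 697)| = 2, even; anisotropic at {5, 47}.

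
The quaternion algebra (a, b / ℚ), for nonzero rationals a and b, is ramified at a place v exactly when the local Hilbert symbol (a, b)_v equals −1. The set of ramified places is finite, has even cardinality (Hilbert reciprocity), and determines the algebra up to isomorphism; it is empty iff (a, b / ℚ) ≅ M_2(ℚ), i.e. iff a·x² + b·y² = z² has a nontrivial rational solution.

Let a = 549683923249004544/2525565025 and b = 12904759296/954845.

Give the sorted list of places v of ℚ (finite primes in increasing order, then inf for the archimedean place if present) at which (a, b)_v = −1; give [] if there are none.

[2, 7, 11, 13]

(a, b) ≡ (154, 12155) mod (ℚ^×)²; places V = {2, 3, 5, 7, 11, 13, 17, 19, 23, ∞}.
(a,b)_5: α=-2, u≡4; β=-1, v≡4 (mod 5); (4|5)=+1, (4|5)=+1; sign (−1)^0·+1^-1·+1^-2 = +1.
(a,b)_7: α=1, u≡1; β=0, v≡3 (mod 7); (1|7)=+1, (3|7)=-1; sign (−1)^0·+1^0·-1^1 = -1.
(a,b)_2: α=27, β=16; u≡5, v≡3 (mod 8); ε(u)ε(v)=0·1, αω(v)=27·1, βω(u)=16·1; sum ≡ 1  ⇒  -1.
(a,b)_17: α=2, u≡9; β=1, v≡1 (mod 17); (9|17)=+1, (1|17)=+1; sign (−1)^0·+1^1·+1^2 = +1.
(a,b)_13: α=2, u≡8; β=1, v≡4 (mod 13); (8|13)=-1, (4|13)=+1; sign (−1)^0·-1^1·+1^2 = -1.
(a,b)_23: α=-4, u≡9; β=-2, v≡17 (mod 23); (9|23)=+1, (17|23)=-1; sign (−1)^0·+1^-2·-1^-4 = +1.
(a,b)_3: α=2, u≡1; β=4, v≡2 (mod 3); (1|3)=+1, (2|3)=-1; sign (−1)^0·+1^4·-1^2 = +1.
(a,b)_19: α=-2, u≡3; β=-2, v≡8 (mod 19); (3|19)=-1, (8|19)=-1; sign (−1)^0·-1^-2·-1^-2 = +1.
(a,b)_∞: sgn(154)=+, sgn(12155)=+, so +1.
(a,b)_11: α=3, u≡9; β=1, v≡3 (mod 11); (9|11)=+1, (3|11)=+1; sign (−1)^1·+1^1·+1^3 = -1.
|Ram(154, 12155)| = 4, even; anisotropic at {2, 7, 11, 13}.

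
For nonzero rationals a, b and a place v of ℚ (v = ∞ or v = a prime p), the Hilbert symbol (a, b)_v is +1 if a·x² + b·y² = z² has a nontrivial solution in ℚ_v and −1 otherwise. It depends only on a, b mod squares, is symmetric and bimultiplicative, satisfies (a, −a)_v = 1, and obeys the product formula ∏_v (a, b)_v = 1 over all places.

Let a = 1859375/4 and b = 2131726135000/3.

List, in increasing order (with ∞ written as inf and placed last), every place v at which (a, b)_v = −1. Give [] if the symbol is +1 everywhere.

[3, 17]

Mod squares: a ≡ 119, b ≡ 180642. Check v ∈ {∞, 2, 3, 5, 7, 11, 17, 23}.
v=23: a=23^0·(≡8), b=23^1·(≡19) mod 23; (8|23)=+1, (19|23)=-1; (−1)^{0·1·11}·(+1)^1·(-1)^0 = +1.
v=2: v_2(a)=-2, v_2(b)=3; units ≡ 7, 1 (mod 8); ε·ε+αω+βω = 1·0+-2·0+3·0 ≡ 0  ⇒  (a,b)_2 = +1.
v=11: a=11^0·(≡3), b=11^1·(≡6) mod 11; (3|11)=+1, (6|11)=-1; (−1)^{0·1·5}·(+1)^1·(-1)^0 = +1.
v=5: a=5^6·(≡1), b=5^4·(≡2) mod 5; (1|5)=+1, (2|5)=-1; (−1)^{6·4·2}·(+1)^4·(-1)^6 = +1.
v=7: a=7^1·(≡6), b=7^3·(≡4) mod 7; (6|7)=-1, (4|7)=+1; (−1)^{1·3·3}·(-1)^3·(+1)^1 = +1.
v=3: a=3^0·(≡2), b=3^-1·(≡1) mod 3; (2|3)=-1, (1|3)=+1; (−1)^{0·-1·1}·(-1)^-1·(+1)^0 = -1.
v=∞: 119 > 0 and 180642 > 0  ⇒  (a,b)_∞ = +1.
v=17: a=17^1·(≡12), b=17^3·(≡13) mod 17; (12|17)=-1, (13|17)=+1; (−1)^{1·3·8}·(-1)^3·(+1)^1 = -1.
(119, 180642 / ℚ) ramifies at {3, 17}: a division algebra.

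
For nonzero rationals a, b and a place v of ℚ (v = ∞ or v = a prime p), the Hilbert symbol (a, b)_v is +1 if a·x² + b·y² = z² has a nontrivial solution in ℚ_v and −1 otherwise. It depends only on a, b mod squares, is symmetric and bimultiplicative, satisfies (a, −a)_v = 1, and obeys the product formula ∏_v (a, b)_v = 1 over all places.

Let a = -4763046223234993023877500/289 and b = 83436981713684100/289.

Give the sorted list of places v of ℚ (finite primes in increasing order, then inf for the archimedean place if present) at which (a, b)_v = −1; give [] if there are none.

(a, b) ≡ (-501239, 41) mod (ℚ^×)²; places V = {2, 3, 5, 17, 19, 23, 31, 37, 41, ∞}.
(a,b)_23: α=3, u≡22; β=2, v≡12 (mod 23); (22|23)=-1, (12|23)=+1; sign (−1)^0·-1^2·+1^3 = +1.
(a,b)_19: α=3, u≡13; β=2, v≡13 (mod 19); (13|19)=-1, (13|19)=-1; sign (−1)^0·-1^2·-1^3 = -1.
(a,b)_3: α=2, u≡1; β=4, v≡2 (mod 3); (1|3)=+1, (2|3)=-1; sign (−1)^0·+1^4·-1^2 = +1.
(a,b)_5: α=4, u≡4; β=2, v≡1 (mod 5); (4|5)=+1, (1|5)=+1; sign (−1)^0·+1^2·+1^4 = +1.
(a,b)_41: α=2, u≡7; β=1, v≡40 (mod 41); (7|41)=-1, (40|41)=+1; sign (−1)^0·-1^1·+1^2 = -1.
(a,b)_17: α=-2, u≡5; β=-2, v≡10 (mod 17); (5|17)=-1, (10|17)=-1; sign (−1)^0·-1^-2·-1^-2 = +1.
(a,b)_37: α=3, u≡17; β=2, v≡27 (mod 37); (17|37)=-1, (27|37)=+1; sign (−1)^0·-1^2·+1^3 = +1.
(a,b)_2: α=2, β=2; u≡1, v≡1 (mod 8); ε(u)ε(v)=0·0, αω(v)=2·0, βω(u)=2·0; sum ≡ 0  ⇒  +1.
(a,b)_31: α=3, u≡23; β=2, v≡2 (mod 31); (23|31)=-1, (2|31)=+1; sign (−1)^0·-1^2·+1^3 = +1.
(a,b)_∞: sgn(-501239)=−, sgn(41)=+, so +1.
(-501239, 41 / ℚ) ramifies at {19, 41}: a division algebra.

[19, 41]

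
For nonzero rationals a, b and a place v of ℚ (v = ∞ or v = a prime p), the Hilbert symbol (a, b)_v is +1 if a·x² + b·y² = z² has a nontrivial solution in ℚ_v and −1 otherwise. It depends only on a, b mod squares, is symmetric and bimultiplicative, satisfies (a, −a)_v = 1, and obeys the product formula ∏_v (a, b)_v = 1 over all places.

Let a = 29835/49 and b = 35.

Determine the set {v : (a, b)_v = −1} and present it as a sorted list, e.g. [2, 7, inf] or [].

[2, 3]

(a, b) ≡ (3315, 35) mod (ℚ^×)²; places V = {2, 3, 5, 7, 13, 17, ∞}.
(a,b)_∞: sgn(3315)=+, sgn(35)=+, so +1.
(a,b)_7: α=-2, u≡1; β=1, v≡5 (mod 7); (1|7)=+1, (5|7)=-1; sign (−1)^0·+1^1·-1^-2 = +1.
(a,b)_3: α=3, u≡1; β=0, v≡2 (mod 3); (1|3)=+1, (2|3)=-1; sign (−1)^0·+1^0·-1^3 = -1.
(a,b)_13: α=1, u≡2; β=0, v≡9 (mod 13); (2|13)=-1, (9|13)=+1; sign (−1)^0·-1^0·+1^1 = +1.
(a,b)_17: α=1, u≡15; β=0, v≡1 (mod 17); (15|17)=+1, (1|17)=+1; sign (−1)^0·+1^0·+1^1 = +1.
(a,b)_5: α=1, u≡3; β=1, v≡2 (mod 5); (3|5)=-1, (2|5)=-1; sign (−1)^0·-1^1·-1^1 = +1.
(a,b)_2: α=0, β=0; u≡3, v≡3 (mod 8); ε(u)ε(v)=1·1, αω(v)=0·1, βω(u)=0·1; sum ≡ 1  ⇒  -1.
Ram(3315, 35) = {2, 3}; no ℚ_2-point on the conic.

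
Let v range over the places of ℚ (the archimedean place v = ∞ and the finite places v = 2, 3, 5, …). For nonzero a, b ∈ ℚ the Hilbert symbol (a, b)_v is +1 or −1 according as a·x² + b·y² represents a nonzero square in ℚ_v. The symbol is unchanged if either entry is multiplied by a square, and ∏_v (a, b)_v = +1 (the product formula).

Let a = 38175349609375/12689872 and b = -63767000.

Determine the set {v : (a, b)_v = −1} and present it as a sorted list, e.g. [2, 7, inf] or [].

(a, b) ≡ (715, -5270) mod (ℚ^×)²; places V = {2, 5, 11, 13, 17, 19, 31, 43, ∞}.
(a,b)_17: α=0, u≡8; β=1, v≡16 (mod 17); (8|17)=+1, (16|17)=+1; sign (−1)^0·+1^1·+1^0 = +1.
(a,b)_5: α=9, u≡2; β=3, v≡4 (mod 5); (2|5)=-1, (4|5)=+1; sign (−1)^0·-1^3·+1^9 = -1.
(a,b)_43: α=2, u≡8; β=0, v≡22 (mod 43); (8|43)=-1, (22|43)=-1; sign (−1)^0·-1^0·-1^2 = +1.
(a,b)_13: α=-3, u≡1; β=0, v≡2 (mod 13); (1|13)=+1, (2|13)=-1; sign (−1)^0·+1^0·-1^-3 = -1.
(a,b)_11: α=1, u≡10; β=2, v≡10 (mod 11); (10|11)=-1, (10|11)=-1; sign (−1)^0·-1^2·-1^1 = -1.
(a,b)_31: α=2, u≡10; β=1, v≡5 (mod 31); (10|31)=+1, (5|31)=+1; sign (−1)^0·+1^1·+1^2 = +1.
(a,b)_∞: sgn(715)=+, sgn(-5270)=−, so +1.
(a,b)_19: α=-2, u≡2; β=0, v≡2 (mod 19); (2|19)=-1, (2|19)=-1; sign (−1)^0·-1^0·-1^-2 = +1.
(a,b)_2: α=-4, β=3; u≡3, v≡5 (mod 8); ε(u)ε(v)=1·0, αω(v)=-4·1, βω(u)=3·1; sum ≡ 1  ⇒  -1.
Ram(715, -5270) = {2, 5, 11, 13}; no ℚ_2-point on the conic.

[2, 5, 11, 13]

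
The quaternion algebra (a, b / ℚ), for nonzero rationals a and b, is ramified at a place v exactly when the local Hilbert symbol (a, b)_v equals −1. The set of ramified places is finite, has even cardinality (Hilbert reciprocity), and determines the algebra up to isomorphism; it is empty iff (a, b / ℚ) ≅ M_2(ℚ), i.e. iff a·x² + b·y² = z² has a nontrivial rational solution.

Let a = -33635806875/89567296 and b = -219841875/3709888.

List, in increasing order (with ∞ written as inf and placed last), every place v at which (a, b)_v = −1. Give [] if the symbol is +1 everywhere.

Mod squares: a ≡ -19, b ≡ -2261. Check v ∈ {∞, 2, 3, 5, 7, 11, 13, 17, 19}.
v=7: a=7^-2·(≡1), b=7^-3·(≡6) mod 7; (1|7)=+1, (6|7)=-1; (−1)^{-2·-3·3}·(+1)^-3·(-1)^-2 = +1.
v=13: a=13^-4·(≡6), b=13^-2·(≡9) mod 13; (6|13)=-1, (9|13)=+1; (−1)^{-4·-2·6}·(-1)^-2·(+1)^-4 = +1.
v=11: a=11^2·(≡1), b=11^2·(≡1) mod 11; (1|11)=+1, (1|11)=+1; (−1)^{2·2·5}·(+1)^2·(+1)^2 = +1.
v=∞: -19 < 0 and -2261 < 0  ⇒  (a,b)_∞ = -1.
v=2: v_2(a)=-6, v_2(b)=-6; units ≡ 5, 3 (mod 8); ε·ε+αω+βω = 0·1+-6·1+-6·1 ≡ 0  ⇒  (a,b)_2 = +1.
v=5: a=5^4·(≡4), b=5^4·(≡1) mod 5; (4|5)=+1, (1|5)=+1; (−1)^{4·4·2}·(+1)^4·(+1)^4 = +1.
v=17: a=17^2·(≡9), b=17^1·(≡12) mod 17; (9|17)=+1, (12|17)=-1; (−1)^{2·1·8}·(+1)^1·(-1)^2 = +1.
v=3: a=3^4·(≡2), b=3^2·(≡1) mod 3; (2|3)=-1, (1|3)=+1; (−1)^{4·2·1}·(-1)^2·(+1)^4 = +1.
v=19: a=19^1·(≡13), b=19^1·(≡18) mod 19; (13|19)=-1, (18|19)=-1; (−1)^{1·1·9}·(-1)^1·(-1)^1 = -1.
Ram(-19, -2261) = {19, ∞}; no ℚ_19-point on the conic.

[19, inf]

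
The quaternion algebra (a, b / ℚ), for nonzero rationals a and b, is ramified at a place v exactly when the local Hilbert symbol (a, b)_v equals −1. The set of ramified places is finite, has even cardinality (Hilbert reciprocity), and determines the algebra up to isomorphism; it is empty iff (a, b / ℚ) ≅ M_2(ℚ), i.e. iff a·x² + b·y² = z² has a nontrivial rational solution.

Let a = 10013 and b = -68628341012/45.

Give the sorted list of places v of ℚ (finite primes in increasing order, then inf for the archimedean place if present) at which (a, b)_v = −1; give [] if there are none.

[5, 17]

(a, b) ≡ (10013, -50065) mod (ℚ^×)²; places V = {2, 3, 5, 7, 11, 17, 19, 31, ∞}.
(a,b)_7: α=0, u≡3; β=2, v≡5 (mod 7); (3|7)=-1, (5|7)=-1; sign (−1)^0·-1^2·-1^0 = +1.
(a,b)_∞: sgn(10013)=+, sgn(-50065)=−, so +1.
(a,b)_3: α=0, u≡2; β=-2, v≡2 (mod 3); (2|3)=-1, (2|3)=-1; sign (−1)^0·-1^-2·-1^0 = +1.
(a,b)_19: α=1, u≡14; β=1, v≡6 (mod 19); (14|19)=-1, (6|19)=+1; sign (−1)^1·-1^1·+1^1 = +1.
(a,b)_31: α=1, u≡13; β=1, v≡4 (mod 31); (13|31)=-1, (4|31)=+1; sign (−1)^1·-1^1·+1^1 = +1.
(a,b)_5: α=0, u≡3; β=-1, v≡2 (mod 5); (3|5)=-1, (2|5)=-1; sign (−1)^0·-1^-1·-1^0 = -1.
(a,b)_17: α=1, u≡11; β=3, v≡16 (mod 17); (11|17)=-1, (16|17)=+1; sign (−1)^0·-1^3·+1^1 = -1.
(a,b)_2: α=0, β=2; u≡5, v≡7 (mod 8); ε(u)ε(v)=0·1, αω(v)=0·0, βω(u)=2·1; sum ≡ 0  ⇒  +1.
(a,b)_11: α=0, u≡3; β=2, v≡7 (mod 11); (3|11)=+1, (7|11)=-1; sign (−1)^0·+1^2·-1^0 = +1.
(10013, -50065 / ℚ) ramifies at {5, 17}: a division algebra.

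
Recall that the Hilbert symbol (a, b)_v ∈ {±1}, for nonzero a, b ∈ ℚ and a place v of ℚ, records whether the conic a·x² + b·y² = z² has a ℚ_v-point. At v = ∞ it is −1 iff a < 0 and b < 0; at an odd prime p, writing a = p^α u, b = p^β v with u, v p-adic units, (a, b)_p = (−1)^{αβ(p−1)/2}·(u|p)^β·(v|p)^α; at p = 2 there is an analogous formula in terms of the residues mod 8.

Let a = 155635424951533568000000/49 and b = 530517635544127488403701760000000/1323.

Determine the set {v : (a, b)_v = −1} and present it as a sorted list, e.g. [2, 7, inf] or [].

Mod squares: a ≡ 437, b ≡ 241610745. Check v ∈ {∞, 2, 3, 5, 7, 17, 19, 23, 29, 31, 41}.
v=19: a=19^1·(≡4), b=19^1·(≡6) mod 19; (4|19)=+1, (6|19)=+1; (−1)^{1·1·9}·(+1)^1·(+1)^1 = -1.
v=3: a=3^0·(≡2), b=3^-3·(≡1) mod 3; (2|3)=-1, (1|3)=+1; (−1)^{0·-3·1}·(-1)^-3·(+1)^0 = -1.
v=23: a=23^1·(≡19), b=23^1·(≡16) mod 23; (19|23)=-1, (16|23)=+1; (−1)^{1·1·11}·(-1)^1·(+1)^1 = +1.
v=41: a=41^2·(≡17), b=41^3·(≡12) mod 41; (17|41)=-1, (12|41)=-1; (−1)^{2·3·20}·(-1)^3·(-1)^2 = -1.
v=31: a=31^2·(≡23), b=31^3·(≡30) mod 31; (23|31)=-1, (30|31)=-1; (−1)^{2·3·15}·(-1)^3·(-1)^2 = -1.
v=7: a=7^-2·(≡6), b=7^-2·(≡5) mod 7; (6|7)=-1, (5|7)=-1; (−1)^{-2·-2·3}·(-1)^-2·(-1)^-2 = +1.
v=2: v_2(a)=24, v_2(b)=30; units ≡ 5, 1 (mod 8); ε·ε+αω+βω = 0·0+24·0+30·1 ≡ 0  ⇒  (a,b)_2 = +1.
v=5: a=5^6·(≡3), b=5^7·(≡1) mod 5; (3|5)=-1, (1|5)=+1; (−1)^{6·7·2}·(-1)^7·(+1)^6 = -1.
v=17: a=17^0·(≡11), b=17^2·(≡2) mod 17; (11|17)=-1, (2|17)=+1; (−1)^{0·2·8}·(-1)^2·(+1)^0 = +1.
v=∞: 437 > 0 and 241610745 > 0  ⇒  (a,b)_∞ = +1.
v=29: a=29^2·(≡19), b=29^3·(≡25) mod 29; (19|29)=-1, (25|29)=+1; (−1)^{2·3·14}·(-1)^3·(+1)^2 = -1.
(437, 241610745 / ℚ) ramifies at {3, 5, 19, 29, 31, 41}: a division algebra.

[3, 5, 19, 29, 31, 41]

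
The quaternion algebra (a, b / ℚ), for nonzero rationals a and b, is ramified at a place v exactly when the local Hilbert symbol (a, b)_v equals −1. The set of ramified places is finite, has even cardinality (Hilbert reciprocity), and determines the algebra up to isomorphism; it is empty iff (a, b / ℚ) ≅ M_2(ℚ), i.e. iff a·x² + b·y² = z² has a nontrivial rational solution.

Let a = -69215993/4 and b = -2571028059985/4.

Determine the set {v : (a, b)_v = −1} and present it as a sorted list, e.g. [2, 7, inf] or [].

(a, b) ≡ (-572033, -385) mod (ℚ^×)²; places V = {2, 5, 7, 11, 17, 19, 23, ∞}.
(a,b)_7: α=1, u≡3; β=1, v≡2 (mod 7); (3|7)=-1, (2|7)=+1; sign (−1)^1·-1^1·+1^1 = +1.
(a,b)_23: α=1, u≡11; β=2, v≡9 (mod 23); (11|23)=-1, (9|23)=+1; sign (−1)^0·-1^2·+1^1 = +1.
(a,b)_19: α=1, u≡14; β=2, v≡10 (mod 19); (14|19)=-1, (10|19)=-1; sign (−1)^0·-1^2·-1^1 = -1.
(a,b)_5: α=0, u≡3; β=1, v≡2 (mod 5); (3|5)=-1, (2|5)=-1; sign (−1)^0·-1^1·-1^0 = -1.
(a,b)_∞: sgn(-572033)=−, sgn(-385)=−, so -1.
(a,b)_2: α=-2, β=-2; u≡7, v≡7 (mod 8); ε(u)ε(v)=1·1, αω(v)=-2·0, βω(u)=-2·0; sum ≡ 1  ⇒  -1.
(a,b)_17: α=1, u≡14; β=2, v≡7 (mod 17); (14|17)=-1, (7|17)=-1; sign (−1)^0·-1^2·-1^1 = -1.
(a,b)_11: α=3, u≡4; β=3, v≡3 (mod 11); (4|11)=+1, (3|11)=+1; sign (−1)^1·+1^3·+1^3 = -1.
|Ram(-572033, -385)| = 6, even; anisotropic at {2, 5, 11, 17, 19, ∞}.

[2, 5, 11, 17, 19, inf]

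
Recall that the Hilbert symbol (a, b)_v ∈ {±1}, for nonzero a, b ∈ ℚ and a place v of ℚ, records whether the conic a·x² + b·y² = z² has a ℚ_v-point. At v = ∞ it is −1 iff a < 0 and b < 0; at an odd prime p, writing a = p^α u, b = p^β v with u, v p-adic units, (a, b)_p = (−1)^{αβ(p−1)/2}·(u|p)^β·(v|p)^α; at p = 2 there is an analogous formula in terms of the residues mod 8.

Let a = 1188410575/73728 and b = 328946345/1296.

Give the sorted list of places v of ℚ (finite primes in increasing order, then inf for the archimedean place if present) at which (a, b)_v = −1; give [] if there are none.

(a, b) ≡ (785726, 177905) mod (ℚ^×)²; places V = {2, 3, 5, 7, 11, 13, 17, 19, 23, 29, 31, 43, ∞}.
(a,b)_5: α=2, u≡1; β=1, v≡4 (mod 5); (1|5)=+1, (4|5)=+1; sign (−1)^0·+1^1·+1^2 = +1.
(a,b)_11: α=2, u≡10; β=0, v≡10 (mod 11); (10|11)=-1, (10|11)=-1; sign (−1)^0·-1^0·-1^2 = +1.
(a,b)_17: α=0, u≡10; β=1, v≡7 (mod 17); (10|17)=-1, (7|17)=-1; sign (−1)^0·-1^1·-1^0 = -1.
(a,b)_43: α=0, u≡7; β=2, v≡31 (mod 43); (7|43)=-1, (31|43)=+1; sign (−1)^0·-1^2·+1^0 = +1.
(a,b)_7: α=0, u≡4; β=1, v≡5 (mod 7); (4|7)=+1, (5|7)=-1; sign (−1)^0·+1^1·-1^0 = +1.
(a,b)_2: α=-13, β=-4; u≡7, v≡1 (mod 8); ε(u)ε(v)=1·0, αω(v)=-13·0, βω(u)=-4·0; sum ≡ 0  ⇒  +1.
(a,b)_31: α=1, u≡14; β=0, v≡3 (mod 31); (14|31)=+1, (3|31)=-1; sign (−1)^0·+1^0·-1^1 = -1.
(a,b)_∞: sgn(785726)=+, sgn(177905)=+, so +1.
(a,b)_19: α=1, u≡12; β=0, v≡12 (mod 19); (12|19)=-1, (12|19)=-1; sign (−1)^0·-1^0·-1^1 = -1.
(a,b)_23: α=1, u≡5; β=1, v≡5 (mod 23); (5|23)=-1, (5|23)=-1; sign (−1)^1·-1^1·-1^1 = -1.
(a,b)_13: α=0, u≡8; β=1, v≡3 (mod 13); (8|13)=-1, (3|13)=+1; sign (−1)^0·-1^1·+1^0 = -1.
(a,b)_29: α=1, u≡21; β=0, v≡18 (mod 29); (21|29)=-1, (18|29)=-1; sign (−1)^0·-1^0·-1^1 = -1.
(a,b)_3: α=-2, u≡2; β=-4, v≡2 (mod 3); (2|3)=-1, (2|3)=-1; sign (−1)^0·-1^-4·-1^-2 = +1.
|Ram(785726, 177905)| = 6, even; anisotropic at {13, 17, 19, 23, 29, 31}.

[13, 17, 19, 23, 29, 31]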